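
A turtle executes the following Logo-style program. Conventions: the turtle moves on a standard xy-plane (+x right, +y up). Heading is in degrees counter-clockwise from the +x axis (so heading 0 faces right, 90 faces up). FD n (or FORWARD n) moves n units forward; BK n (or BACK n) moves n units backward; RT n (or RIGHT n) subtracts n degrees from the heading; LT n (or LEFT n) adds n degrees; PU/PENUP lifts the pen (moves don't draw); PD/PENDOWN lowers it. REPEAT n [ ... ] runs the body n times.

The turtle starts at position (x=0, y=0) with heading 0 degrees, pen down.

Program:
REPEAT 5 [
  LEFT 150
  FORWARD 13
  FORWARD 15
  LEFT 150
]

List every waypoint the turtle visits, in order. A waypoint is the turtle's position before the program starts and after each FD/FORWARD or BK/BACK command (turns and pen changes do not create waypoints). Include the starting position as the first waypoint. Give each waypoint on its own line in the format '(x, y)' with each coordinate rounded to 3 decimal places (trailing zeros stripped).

Executing turtle program step by step:
Start: pos=(0,0), heading=0, pen down
REPEAT 5 [
  -- iteration 1/5 --
  LT 150: heading 0 -> 150
  FD 13: (0,0) -> (-11.258,6.5) [heading=150, draw]
  FD 15: (-11.258,6.5) -> (-24.249,14) [heading=150, draw]
  LT 150: heading 150 -> 300
  -- iteration 2/5 --
  LT 150: heading 300 -> 90
  FD 13: (-24.249,14) -> (-24.249,27) [heading=90, draw]
  FD 15: (-24.249,27) -> (-24.249,42) [heading=90, draw]
  LT 150: heading 90 -> 240
  -- iteration 3/5 --
  LT 150: heading 240 -> 30
  FD 13: (-24.249,42) -> (-12.99,48.5) [heading=30, draw]
  FD 15: (-12.99,48.5) -> (0,56) [heading=30, draw]
  LT 150: heading 30 -> 180
  -- iteration 4/5 --
  LT 150: heading 180 -> 330
  FD 13: (0,56) -> (11.258,49.5) [heading=330, draw]
  FD 15: (11.258,49.5) -> (24.249,42) [heading=330, draw]
  LT 150: heading 330 -> 120
  -- iteration 5/5 --
  LT 150: heading 120 -> 270
  FD 13: (24.249,42) -> (24.249,29) [heading=270, draw]
  FD 15: (24.249,29) -> (24.249,14) [heading=270, draw]
  LT 150: heading 270 -> 60
]
Final: pos=(24.249,14), heading=60, 10 segment(s) drawn
Waypoints (11 total):
(0, 0)
(-11.258, 6.5)
(-24.249, 14)
(-24.249, 27)
(-24.249, 42)
(-12.99, 48.5)
(0, 56)
(11.258, 49.5)
(24.249, 42)
(24.249, 29)
(24.249, 14)

Answer: (0, 0)
(-11.258, 6.5)
(-24.249, 14)
(-24.249, 27)
(-24.249, 42)
(-12.99, 48.5)
(0, 56)
(11.258, 49.5)
(24.249, 42)
(24.249, 29)
(24.249, 14)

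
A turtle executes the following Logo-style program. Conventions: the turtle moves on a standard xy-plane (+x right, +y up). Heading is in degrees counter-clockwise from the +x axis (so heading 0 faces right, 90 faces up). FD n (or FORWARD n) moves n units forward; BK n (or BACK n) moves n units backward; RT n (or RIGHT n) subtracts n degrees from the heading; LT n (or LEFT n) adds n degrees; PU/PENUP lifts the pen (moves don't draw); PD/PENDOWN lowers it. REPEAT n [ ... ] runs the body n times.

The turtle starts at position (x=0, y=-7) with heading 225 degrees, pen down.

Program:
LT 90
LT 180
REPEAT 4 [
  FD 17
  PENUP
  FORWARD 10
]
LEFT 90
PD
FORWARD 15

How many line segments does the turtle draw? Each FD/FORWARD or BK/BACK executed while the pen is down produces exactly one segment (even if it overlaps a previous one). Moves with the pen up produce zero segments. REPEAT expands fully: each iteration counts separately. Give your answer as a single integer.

Executing turtle program step by step:
Start: pos=(0,-7), heading=225, pen down
LT 90: heading 225 -> 315
LT 180: heading 315 -> 135
REPEAT 4 [
  -- iteration 1/4 --
  FD 17: (0,-7) -> (-12.021,5.021) [heading=135, draw]
  PU: pen up
  FD 10: (-12.021,5.021) -> (-19.092,12.092) [heading=135, move]
  -- iteration 2/4 --
  FD 17: (-19.092,12.092) -> (-31.113,24.113) [heading=135, move]
  PU: pen up
  FD 10: (-31.113,24.113) -> (-38.184,31.184) [heading=135, move]
  -- iteration 3/4 --
  FD 17: (-38.184,31.184) -> (-50.205,43.205) [heading=135, move]
  PU: pen up
  FD 10: (-50.205,43.205) -> (-57.276,50.276) [heading=135, move]
  -- iteration 4/4 --
  FD 17: (-57.276,50.276) -> (-69.296,62.296) [heading=135, move]
  PU: pen up
  FD 10: (-69.296,62.296) -> (-76.368,69.368) [heading=135, move]
]
LT 90: heading 135 -> 225
PD: pen down
FD 15: (-76.368,69.368) -> (-86.974,58.761) [heading=225, draw]
Final: pos=(-86.974,58.761), heading=225, 2 segment(s) drawn
Segments drawn: 2

Answer: 2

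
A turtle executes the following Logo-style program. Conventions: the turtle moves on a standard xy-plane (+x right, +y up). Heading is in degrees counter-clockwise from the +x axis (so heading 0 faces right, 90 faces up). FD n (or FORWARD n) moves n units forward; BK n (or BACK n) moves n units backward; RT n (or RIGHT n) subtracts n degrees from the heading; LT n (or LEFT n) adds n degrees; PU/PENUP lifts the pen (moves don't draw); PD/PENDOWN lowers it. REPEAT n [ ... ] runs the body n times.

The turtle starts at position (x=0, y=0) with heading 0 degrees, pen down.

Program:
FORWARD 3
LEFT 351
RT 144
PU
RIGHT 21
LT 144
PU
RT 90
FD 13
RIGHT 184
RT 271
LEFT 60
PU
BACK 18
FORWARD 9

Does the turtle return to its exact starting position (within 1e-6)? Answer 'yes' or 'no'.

Answer: no

Derivation:
Executing turtle program step by step:
Start: pos=(0,0), heading=0, pen down
FD 3: (0,0) -> (3,0) [heading=0, draw]
LT 351: heading 0 -> 351
RT 144: heading 351 -> 207
PU: pen up
RT 21: heading 207 -> 186
LT 144: heading 186 -> 330
PU: pen up
RT 90: heading 330 -> 240
FD 13: (3,0) -> (-3.5,-11.258) [heading=240, move]
RT 184: heading 240 -> 56
RT 271: heading 56 -> 145
LT 60: heading 145 -> 205
PU: pen up
BK 18: (-3.5,-11.258) -> (12.814,-3.651) [heading=205, move]
FD 9: (12.814,-3.651) -> (4.657,-7.455) [heading=205, move]
Final: pos=(4.657,-7.455), heading=205, 1 segment(s) drawn

Start position: (0, 0)
Final position: (4.657, -7.455)
Distance = 8.79; >= 1e-6 -> NOT closed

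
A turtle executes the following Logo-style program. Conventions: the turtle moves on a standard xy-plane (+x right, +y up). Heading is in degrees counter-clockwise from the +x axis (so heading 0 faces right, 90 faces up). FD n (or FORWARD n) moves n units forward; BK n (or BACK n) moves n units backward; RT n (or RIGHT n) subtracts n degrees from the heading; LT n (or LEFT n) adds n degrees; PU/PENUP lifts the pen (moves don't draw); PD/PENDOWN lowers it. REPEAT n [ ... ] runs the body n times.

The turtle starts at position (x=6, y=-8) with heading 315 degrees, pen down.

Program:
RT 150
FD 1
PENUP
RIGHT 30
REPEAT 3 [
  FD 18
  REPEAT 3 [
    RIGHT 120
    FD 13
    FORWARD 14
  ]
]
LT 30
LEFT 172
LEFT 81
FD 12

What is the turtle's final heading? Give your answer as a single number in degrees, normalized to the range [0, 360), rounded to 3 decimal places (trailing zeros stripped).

Answer: 58

Derivation:
Executing turtle program step by step:
Start: pos=(6,-8), heading=315, pen down
RT 150: heading 315 -> 165
FD 1: (6,-8) -> (5.034,-7.741) [heading=165, draw]
PU: pen up
RT 30: heading 165 -> 135
REPEAT 3 [
  -- iteration 1/3 --
  FD 18: (5.034,-7.741) -> (-7.694,4.987) [heading=135, move]
  REPEAT 3 [
    -- iteration 1/3 --
    RT 120: heading 135 -> 15
    FD 13: (-7.694,4.987) -> (4.863,8.351) [heading=15, move]
    FD 14: (4.863,8.351) -> (18.386,11.975) [heading=15, move]
    -- iteration 2/3 --
    RT 120: heading 15 -> 255
    FD 13: (18.386,11.975) -> (15.022,-0.582) [heading=255, move]
    FD 14: (15.022,-0.582) -> (11.398,-14.105) [heading=255, move]
    -- iteration 3/3 --
    RT 120: heading 255 -> 135
    FD 13: (11.398,-14.105) -> (2.206,-4.913) [heading=135, move]
    FD 14: (2.206,-4.913) -> (-7.694,4.987) [heading=135, move]
  ]
  -- iteration 2/3 --
  FD 18: (-7.694,4.987) -> (-20.422,17.715) [heading=135, move]
  REPEAT 3 [
    -- iteration 1/3 --
    RT 120: heading 135 -> 15
    FD 13: (-20.422,17.715) -> (-7.865,21.079) [heading=15, move]
    FD 14: (-7.865,21.079) -> (5.658,24.703) [heading=15, move]
    -- iteration 2/3 --
    RT 120: heading 15 -> 255
    FD 13: (5.658,24.703) -> (2.294,12.146) [heading=255, move]
    FD 14: (2.294,12.146) -> (-1.33,-1.377) [heading=255, move]
    -- iteration 3/3 --
    RT 120: heading 255 -> 135
    FD 13: (-1.33,-1.377) -> (-10.522,7.815) [heading=135, move]
    FD 14: (-10.522,7.815) -> (-20.422,17.715) [heading=135, move]
  ]
  -- iteration 3/3 --
  FD 18: (-20.422,17.715) -> (-33.15,30.443) [heading=135, move]
  REPEAT 3 [
    -- iteration 1/3 --
    RT 120: heading 135 -> 15
    FD 13: (-33.15,30.443) -> (-20.593,33.807) [heading=15, move]
    FD 14: (-20.593,33.807) -> (-7.07,37.431) [heading=15, move]
    -- iteration 2/3 --
    RT 120: heading 15 -> 255
    FD 13: (-7.07,37.431) -> (-10.434,24.874) [heading=255, move]
    FD 14: (-10.434,24.874) -> (-14.058,11.351) [heading=255, move]
    -- iteration 3/3 --
    RT 120: heading 255 -> 135
    FD 13: (-14.058,11.351) -> (-23.25,20.543) [heading=135, move]
    FD 14: (-23.25,20.543) -> (-33.15,30.443) [heading=135, move]
  ]
]
LT 30: heading 135 -> 165
LT 172: heading 165 -> 337
LT 81: heading 337 -> 58
FD 12: (-33.15,30.443) -> (-26.791,40.619) [heading=58, move]
Final: pos=(-26.791,40.619), heading=58, 1 segment(s) drawn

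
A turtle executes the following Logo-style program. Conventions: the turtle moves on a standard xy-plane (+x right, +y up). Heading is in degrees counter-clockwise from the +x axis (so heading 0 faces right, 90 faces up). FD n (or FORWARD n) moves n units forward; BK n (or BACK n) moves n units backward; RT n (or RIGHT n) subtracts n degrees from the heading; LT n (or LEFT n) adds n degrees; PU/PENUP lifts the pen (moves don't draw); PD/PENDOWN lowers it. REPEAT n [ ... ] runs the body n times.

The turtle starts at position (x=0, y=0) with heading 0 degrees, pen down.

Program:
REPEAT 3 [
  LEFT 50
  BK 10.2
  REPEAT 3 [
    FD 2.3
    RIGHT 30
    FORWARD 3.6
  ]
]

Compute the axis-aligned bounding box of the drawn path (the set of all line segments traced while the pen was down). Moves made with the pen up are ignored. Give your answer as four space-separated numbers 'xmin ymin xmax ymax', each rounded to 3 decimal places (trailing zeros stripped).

Answer: -6.556 -29.004 11.216 0

Derivation:
Executing turtle program step by step:
Start: pos=(0,0), heading=0, pen down
REPEAT 3 [
  -- iteration 1/3 --
  LT 50: heading 0 -> 50
  BK 10.2: (0,0) -> (-6.556,-7.814) [heading=50, draw]
  REPEAT 3 [
    -- iteration 1/3 --
    FD 2.3: (-6.556,-7.814) -> (-5.078,-6.052) [heading=50, draw]
    RT 30: heading 50 -> 20
    FD 3.6: (-5.078,-6.052) -> (-1.695,-4.82) [heading=20, draw]
    -- iteration 2/3 --
    FD 2.3: (-1.695,-4.82) -> (0.466,-4.034) [heading=20, draw]
    RT 30: heading 20 -> 350
    FD 3.6: (0.466,-4.034) -> (4.011,-4.659) [heading=350, draw]
    -- iteration 3/3 --
    FD 2.3: (4.011,-4.659) -> (6.277,-5.058) [heading=350, draw]
    RT 30: heading 350 -> 320
    FD 3.6: (6.277,-5.058) -> (9.034,-7.372) [heading=320, draw]
  ]
  -- iteration 2/3 --
  LT 50: heading 320 -> 10
  BK 10.2: (9.034,-7.372) -> (-1.011,-9.144) [heading=10, draw]
  REPEAT 3 [
    -- iteration 1/3 --
    FD 2.3: (-1.011,-9.144) -> (1.254,-8.744) [heading=10, draw]
    RT 30: heading 10 -> 340
    FD 3.6: (1.254,-8.744) -> (4.637,-9.975) [heading=340, draw]
    -- iteration 2/3 --
    FD 2.3: (4.637,-9.975) -> (6.798,-10.762) [heading=340, draw]
    RT 30: heading 340 -> 310
    FD 3.6: (6.798,-10.762) -> (9.113,-13.52) [heading=310, draw]
    -- iteration 3/3 --
    FD 2.3: (9.113,-13.52) -> (10.591,-15.282) [heading=310, draw]
    RT 30: heading 310 -> 280
    FD 3.6: (10.591,-15.282) -> (11.216,-18.827) [heading=280, draw]
  ]
  -- iteration 3/3 --
  LT 50: heading 280 -> 330
  BK 10.2: (11.216,-18.827) -> (2.383,-13.727) [heading=330, draw]
  REPEAT 3 [
    -- iteration 1/3 --
    FD 2.3: (2.383,-13.727) -> (4.374,-14.877) [heading=330, draw]
    RT 30: heading 330 -> 300
    FD 3.6: (4.374,-14.877) -> (6.174,-17.995) [heading=300, draw]
    -- iteration 2/3 --
    FD 2.3: (6.174,-17.995) -> (7.324,-19.987) [heading=300, draw]
    RT 30: heading 300 -> 270
    FD 3.6: (7.324,-19.987) -> (7.324,-23.587) [heading=270, draw]
    -- iteration 3/3 --
    FD 2.3: (7.324,-23.587) -> (7.324,-25.887) [heading=270, draw]
    RT 30: heading 270 -> 240
    FD 3.6: (7.324,-25.887) -> (5.524,-29.004) [heading=240, draw]
  ]
]
Final: pos=(5.524,-29.004), heading=240, 21 segment(s) drawn

Segment endpoints: x in {-6.556, -5.078, -1.695, -1.011, 0, 0.466, 1.254, 2.383, 4.011, 4.374, 4.637, 5.524, 6.174, 6.277, 6.798, 7.324, 9.034, 9.113, 10.591, 11.216}, y in {-29.004, -25.887, -23.587, -19.987, -18.827, -17.995, -15.282, -14.877, -13.727, -13.52, -10.762, -9.975, -9.144, -8.744, -7.814, -7.372, -6.052, -5.058, -4.82, -4.659, -4.034, 0}
xmin=-6.556, ymin=-29.004, xmax=11.216, ymax=0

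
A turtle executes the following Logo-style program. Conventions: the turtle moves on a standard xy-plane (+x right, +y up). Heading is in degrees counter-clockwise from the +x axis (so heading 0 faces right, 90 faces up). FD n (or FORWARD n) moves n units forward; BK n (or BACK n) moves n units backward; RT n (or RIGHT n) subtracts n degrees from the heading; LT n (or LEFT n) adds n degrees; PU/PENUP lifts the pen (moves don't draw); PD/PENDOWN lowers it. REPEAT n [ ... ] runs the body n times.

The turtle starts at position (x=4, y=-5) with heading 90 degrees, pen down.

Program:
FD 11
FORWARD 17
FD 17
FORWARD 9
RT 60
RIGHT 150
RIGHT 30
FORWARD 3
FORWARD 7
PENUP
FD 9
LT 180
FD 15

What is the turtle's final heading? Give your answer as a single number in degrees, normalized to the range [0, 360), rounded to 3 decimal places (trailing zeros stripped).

Executing turtle program step by step:
Start: pos=(4,-5), heading=90, pen down
FD 11: (4,-5) -> (4,6) [heading=90, draw]
FD 17: (4,6) -> (4,23) [heading=90, draw]
FD 17: (4,23) -> (4,40) [heading=90, draw]
FD 9: (4,40) -> (4,49) [heading=90, draw]
RT 60: heading 90 -> 30
RT 150: heading 30 -> 240
RT 30: heading 240 -> 210
FD 3: (4,49) -> (1.402,47.5) [heading=210, draw]
FD 7: (1.402,47.5) -> (-4.66,44) [heading=210, draw]
PU: pen up
FD 9: (-4.66,44) -> (-12.454,39.5) [heading=210, move]
LT 180: heading 210 -> 30
FD 15: (-12.454,39.5) -> (0.536,47) [heading=30, move]
Final: pos=(0.536,47), heading=30, 6 segment(s) drawn

Answer: 30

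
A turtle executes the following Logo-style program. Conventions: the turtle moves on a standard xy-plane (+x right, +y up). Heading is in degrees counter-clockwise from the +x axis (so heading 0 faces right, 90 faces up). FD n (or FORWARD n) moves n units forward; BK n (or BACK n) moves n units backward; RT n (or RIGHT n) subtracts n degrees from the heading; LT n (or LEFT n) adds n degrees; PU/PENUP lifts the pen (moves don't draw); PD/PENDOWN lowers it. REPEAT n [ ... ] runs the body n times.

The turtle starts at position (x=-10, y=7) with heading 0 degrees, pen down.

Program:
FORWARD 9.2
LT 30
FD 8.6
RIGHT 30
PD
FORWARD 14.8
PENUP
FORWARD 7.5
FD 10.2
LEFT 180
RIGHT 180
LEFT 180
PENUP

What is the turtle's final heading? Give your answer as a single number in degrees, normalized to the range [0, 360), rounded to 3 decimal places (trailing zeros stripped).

Executing turtle program step by step:
Start: pos=(-10,7), heading=0, pen down
FD 9.2: (-10,7) -> (-0.8,7) [heading=0, draw]
LT 30: heading 0 -> 30
FD 8.6: (-0.8,7) -> (6.648,11.3) [heading=30, draw]
RT 30: heading 30 -> 0
PD: pen down
FD 14.8: (6.648,11.3) -> (21.448,11.3) [heading=0, draw]
PU: pen up
FD 7.5: (21.448,11.3) -> (28.948,11.3) [heading=0, move]
FD 10.2: (28.948,11.3) -> (39.148,11.3) [heading=0, move]
LT 180: heading 0 -> 180
RT 180: heading 180 -> 0
LT 180: heading 0 -> 180
PU: pen up
Final: pos=(39.148,11.3), heading=180, 3 segment(s) drawn

Answer: 180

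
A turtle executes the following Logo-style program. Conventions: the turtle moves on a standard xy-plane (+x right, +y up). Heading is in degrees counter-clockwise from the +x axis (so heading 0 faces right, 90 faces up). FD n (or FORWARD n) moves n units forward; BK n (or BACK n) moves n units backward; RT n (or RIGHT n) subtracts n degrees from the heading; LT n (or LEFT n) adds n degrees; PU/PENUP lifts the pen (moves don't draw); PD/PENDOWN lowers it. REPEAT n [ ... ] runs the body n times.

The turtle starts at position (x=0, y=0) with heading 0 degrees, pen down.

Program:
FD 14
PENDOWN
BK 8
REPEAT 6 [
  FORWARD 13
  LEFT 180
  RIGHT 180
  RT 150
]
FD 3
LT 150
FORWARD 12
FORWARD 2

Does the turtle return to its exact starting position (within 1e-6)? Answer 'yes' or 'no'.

Executing turtle program step by step:
Start: pos=(0,0), heading=0, pen down
FD 14: (0,0) -> (14,0) [heading=0, draw]
PD: pen down
BK 8: (14,0) -> (6,0) [heading=0, draw]
REPEAT 6 [
  -- iteration 1/6 --
  FD 13: (6,0) -> (19,0) [heading=0, draw]
  LT 180: heading 0 -> 180
  RT 180: heading 180 -> 0
  RT 150: heading 0 -> 210
  -- iteration 2/6 --
  FD 13: (19,0) -> (7.742,-6.5) [heading=210, draw]
  LT 180: heading 210 -> 30
  RT 180: heading 30 -> 210
  RT 150: heading 210 -> 60
  -- iteration 3/6 --
  FD 13: (7.742,-6.5) -> (14.242,4.758) [heading=60, draw]
  LT 180: heading 60 -> 240
  RT 180: heading 240 -> 60
  RT 150: heading 60 -> 270
  -- iteration 4/6 --
  FD 13: (14.242,4.758) -> (14.242,-8.242) [heading=270, draw]
  LT 180: heading 270 -> 90
  RT 180: heading 90 -> 270
  RT 150: heading 270 -> 120
  -- iteration 5/6 --
  FD 13: (14.242,-8.242) -> (7.742,3.017) [heading=120, draw]
  LT 180: heading 120 -> 300
  RT 180: heading 300 -> 120
  RT 150: heading 120 -> 330
  -- iteration 6/6 --
  FD 13: (7.742,3.017) -> (19,-3.483) [heading=330, draw]
  LT 180: heading 330 -> 150
  RT 180: heading 150 -> 330
  RT 150: heading 330 -> 180
]
FD 3: (19,-3.483) -> (16,-3.483) [heading=180, draw]
LT 150: heading 180 -> 330
FD 12: (16,-3.483) -> (26.392,-9.483) [heading=330, draw]
FD 2: (26.392,-9.483) -> (28.124,-10.483) [heading=330, draw]
Final: pos=(28.124,-10.483), heading=330, 11 segment(s) drawn

Start position: (0, 0)
Final position: (28.124, -10.483)
Distance = 30.015; >= 1e-6 -> NOT closed

Answer: no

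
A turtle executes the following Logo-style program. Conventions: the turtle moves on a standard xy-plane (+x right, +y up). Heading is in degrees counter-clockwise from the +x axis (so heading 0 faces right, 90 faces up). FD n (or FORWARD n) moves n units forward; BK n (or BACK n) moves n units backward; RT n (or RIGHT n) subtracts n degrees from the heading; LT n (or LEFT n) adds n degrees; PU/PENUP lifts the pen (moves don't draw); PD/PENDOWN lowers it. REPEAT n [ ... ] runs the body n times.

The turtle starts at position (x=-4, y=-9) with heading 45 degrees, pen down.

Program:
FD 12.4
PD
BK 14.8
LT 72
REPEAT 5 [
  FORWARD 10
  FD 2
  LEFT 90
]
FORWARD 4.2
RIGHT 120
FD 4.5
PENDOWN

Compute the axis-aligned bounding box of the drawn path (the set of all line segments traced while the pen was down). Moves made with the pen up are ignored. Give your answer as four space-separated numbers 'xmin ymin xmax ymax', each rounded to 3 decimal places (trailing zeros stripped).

Executing turtle program step by step:
Start: pos=(-4,-9), heading=45, pen down
FD 12.4: (-4,-9) -> (4.768,-0.232) [heading=45, draw]
PD: pen down
BK 14.8: (4.768,-0.232) -> (-5.697,-10.697) [heading=45, draw]
LT 72: heading 45 -> 117
REPEAT 5 [
  -- iteration 1/5 --
  FD 10: (-5.697,-10.697) -> (-10.237,-1.787) [heading=117, draw]
  FD 2: (-10.237,-1.787) -> (-11.145,-0.005) [heading=117, draw]
  LT 90: heading 117 -> 207
  -- iteration 2/5 --
  FD 10: (-11.145,-0.005) -> (-20.055,-4.545) [heading=207, draw]
  FD 2: (-20.055,-4.545) -> (-21.837,-5.453) [heading=207, draw]
  LT 90: heading 207 -> 297
  -- iteration 3/5 --
  FD 10: (-21.837,-5.453) -> (-17.297,-14.363) [heading=297, draw]
  FD 2: (-17.297,-14.363) -> (-16.389,-16.145) [heading=297, draw]
  LT 90: heading 297 -> 27
  -- iteration 4/5 --
  FD 10: (-16.389,-16.145) -> (-7.479,-11.605) [heading=27, draw]
  FD 2: (-7.479,-11.605) -> (-5.697,-10.697) [heading=27, draw]
  LT 90: heading 27 -> 117
  -- iteration 5/5 --
  FD 10: (-5.697,-10.697) -> (-10.237,-1.787) [heading=117, draw]
  FD 2: (-10.237,-1.787) -> (-11.145,-0.005) [heading=117, draw]
  LT 90: heading 117 -> 207
]
FD 4.2: (-11.145,-0.005) -> (-14.887,-1.912) [heading=207, draw]
RT 120: heading 207 -> 87
FD 4.5: (-14.887,-1.912) -> (-14.652,2.582) [heading=87, draw]
PD: pen down
Final: pos=(-14.652,2.582), heading=87, 14 segment(s) drawn

Segment endpoints: x in {-21.837, -20.055, -17.297, -16.389, -14.887, -14.652, -11.145, -11.145, -10.237, -10.237, -7.479, -5.697, -5.697, -4, 4.768}, y in {-16.145, -14.363, -11.605, -10.697, -10.697, -9, -5.453, -4.545, -1.912, -1.787, -1.787, -0.232, -0.005, -0.005, 2.582}
xmin=-21.837, ymin=-16.145, xmax=4.768, ymax=2.582

Answer: -21.837 -16.145 4.768 2.582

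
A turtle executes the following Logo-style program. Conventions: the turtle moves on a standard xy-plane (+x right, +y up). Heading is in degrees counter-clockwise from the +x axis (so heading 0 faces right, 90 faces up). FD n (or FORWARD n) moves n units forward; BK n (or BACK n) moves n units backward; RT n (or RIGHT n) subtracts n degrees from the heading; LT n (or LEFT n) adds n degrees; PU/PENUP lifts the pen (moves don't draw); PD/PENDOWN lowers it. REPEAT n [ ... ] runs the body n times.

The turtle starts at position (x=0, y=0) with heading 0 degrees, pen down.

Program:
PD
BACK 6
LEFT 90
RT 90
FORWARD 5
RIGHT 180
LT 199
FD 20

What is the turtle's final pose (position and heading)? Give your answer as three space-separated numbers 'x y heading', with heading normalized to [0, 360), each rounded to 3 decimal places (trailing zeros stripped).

Executing turtle program step by step:
Start: pos=(0,0), heading=0, pen down
PD: pen down
BK 6: (0,0) -> (-6,0) [heading=0, draw]
LT 90: heading 0 -> 90
RT 90: heading 90 -> 0
FD 5: (-6,0) -> (-1,0) [heading=0, draw]
RT 180: heading 0 -> 180
LT 199: heading 180 -> 19
FD 20: (-1,0) -> (17.91,6.511) [heading=19, draw]
Final: pos=(17.91,6.511), heading=19, 3 segment(s) drawn

Answer: 17.91 6.511 19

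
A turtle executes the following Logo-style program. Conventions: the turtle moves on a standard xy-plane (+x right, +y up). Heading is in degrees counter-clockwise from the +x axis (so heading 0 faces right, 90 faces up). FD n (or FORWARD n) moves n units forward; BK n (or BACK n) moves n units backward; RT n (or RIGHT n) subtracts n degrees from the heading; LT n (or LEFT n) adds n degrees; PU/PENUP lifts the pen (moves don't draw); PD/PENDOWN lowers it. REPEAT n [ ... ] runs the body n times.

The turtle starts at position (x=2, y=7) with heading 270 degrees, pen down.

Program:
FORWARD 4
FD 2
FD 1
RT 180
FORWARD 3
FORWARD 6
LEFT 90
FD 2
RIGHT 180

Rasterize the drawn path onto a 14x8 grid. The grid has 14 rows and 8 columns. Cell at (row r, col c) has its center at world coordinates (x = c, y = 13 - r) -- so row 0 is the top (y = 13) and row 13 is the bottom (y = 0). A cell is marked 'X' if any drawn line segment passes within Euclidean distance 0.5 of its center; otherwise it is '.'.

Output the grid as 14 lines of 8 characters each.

Answer: ........
........
........
........
XXX.....
..X.....
..X.....
..X.....
..X.....
..X.....
..X.....
..X.....
..X.....
..X.....

Derivation:
Segment 0: (2,7) -> (2,3)
Segment 1: (2,3) -> (2,1)
Segment 2: (2,1) -> (2,0)
Segment 3: (2,0) -> (2,3)
Segment 4: (2,3) -> (2,9)
Segment 5: (2,9) -> (-0,9)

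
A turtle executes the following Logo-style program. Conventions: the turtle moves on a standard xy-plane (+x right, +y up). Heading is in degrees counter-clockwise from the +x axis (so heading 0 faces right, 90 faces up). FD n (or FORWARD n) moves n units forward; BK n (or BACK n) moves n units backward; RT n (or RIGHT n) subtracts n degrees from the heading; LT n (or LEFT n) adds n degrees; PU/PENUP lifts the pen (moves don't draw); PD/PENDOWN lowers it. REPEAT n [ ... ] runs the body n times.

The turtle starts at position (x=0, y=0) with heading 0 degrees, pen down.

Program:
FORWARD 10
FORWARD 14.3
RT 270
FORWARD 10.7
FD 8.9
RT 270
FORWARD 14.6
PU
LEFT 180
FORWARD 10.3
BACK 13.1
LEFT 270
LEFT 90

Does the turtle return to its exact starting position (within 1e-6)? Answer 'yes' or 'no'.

Executing turtle program step by step:
Start: pos=(0,0), heading=0, pen down
FD 10: (0,0) -> (10,0) [heading=0, draw]
FD 14.3: (10,0) -> (24.3,0) [heading=0, draw]
RT 270: heading 0 -> 90
FD 10.7: (24.3,0) -> (24.3,10.7) [heading=90, draw]
FD 8.9: (24.3,10.7) -> (24.3,19.6) [heading=90, draw]
RT 270: heading 90 -> 180
FD 14.6: (24.3,19.6) -> (9.7,19.6) [heading=180, draw]
PU: pen up
LT 180: heading 180 -> 0
FD 10.3: (9.7,19.6) -> (20,19.6) [heading=0, move]
BK 13.1: (20,19.6) -> (6.9,19.6) [heading=0, move]
LT 270: heading 0 -> 270
LT 90: heading 270 -> 0
Final: pos=(6.9,19.6), heading=0, 5 segment(s) drawn

Start position: (0, 0)
Final position: (6.9, 19.6)
Distance = 20.779; >= 1e-6 -> NOT closed

Answer: no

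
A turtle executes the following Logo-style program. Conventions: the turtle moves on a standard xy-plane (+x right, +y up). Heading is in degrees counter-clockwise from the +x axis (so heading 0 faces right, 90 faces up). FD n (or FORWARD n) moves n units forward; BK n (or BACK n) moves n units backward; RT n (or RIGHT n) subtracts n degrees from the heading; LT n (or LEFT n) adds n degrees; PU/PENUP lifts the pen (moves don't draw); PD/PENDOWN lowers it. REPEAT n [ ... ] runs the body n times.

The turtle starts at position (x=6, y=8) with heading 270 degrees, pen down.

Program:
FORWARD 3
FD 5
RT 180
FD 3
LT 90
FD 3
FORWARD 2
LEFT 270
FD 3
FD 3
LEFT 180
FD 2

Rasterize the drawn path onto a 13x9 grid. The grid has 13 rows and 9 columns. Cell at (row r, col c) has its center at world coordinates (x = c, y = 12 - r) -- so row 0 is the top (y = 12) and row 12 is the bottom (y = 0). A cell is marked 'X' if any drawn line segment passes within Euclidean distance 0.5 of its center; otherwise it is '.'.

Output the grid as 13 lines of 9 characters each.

Answer: .........
.........
.........
.X.......
.X....X..
.X....X..
.X....X..
.X....X..
.X....X..
.XXXXXX..
......X..
......X..
......X..

Derivation:
Segment 0: (6,8) -> (6,5)
Segment 1: (6,5) -> (6,0)
Segment 2: (6,0) -> (6,3)
Segment 3: (6,3) -> (3,3)
Segment 4: (3,3) -> (1,3)
Segment 5: (1,3) -> (1,6)
Segment 6: (1,6) -> (1,9)
Segment 7: (1,9) -> (1,7)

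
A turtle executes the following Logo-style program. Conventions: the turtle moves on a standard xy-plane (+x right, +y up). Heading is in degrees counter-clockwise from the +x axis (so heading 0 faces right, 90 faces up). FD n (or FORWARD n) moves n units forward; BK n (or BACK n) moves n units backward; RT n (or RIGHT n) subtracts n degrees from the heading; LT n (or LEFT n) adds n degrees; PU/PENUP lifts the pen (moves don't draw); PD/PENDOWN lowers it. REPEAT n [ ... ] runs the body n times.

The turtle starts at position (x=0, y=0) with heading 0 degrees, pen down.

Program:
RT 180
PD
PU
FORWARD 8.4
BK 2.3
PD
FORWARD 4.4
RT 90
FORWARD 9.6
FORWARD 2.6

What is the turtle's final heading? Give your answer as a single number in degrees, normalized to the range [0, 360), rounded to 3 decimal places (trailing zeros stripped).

Answer: 90

Derivation:
Executing turtle program step by step:
Start: pos=(0,0), heading=0, pen down
RT 180: heading 0 -> 180
PD: pen down
PU: pen up
FD 8.4: (0,0) -> (-8.4,0) [heading=180, move]
BK 2.3: (-8.4,0) -> (-6.1,0) [heading=180, move]
PD: pen down
FD 4.4: (-6.1,0) -> (-10.5,0) [heading=180, draw]
RT 90: heading 180 -> 90
FD 9.6: (-10.5,0) -> (-10.5,9.6) [heading=90, draw]
FD 2.6: (-10.5,9.6) -> (-10.5,12.2) [heading=90, draw]
Final: pos=(-10.5,12.2), heading=90, 3 segment(s) drawn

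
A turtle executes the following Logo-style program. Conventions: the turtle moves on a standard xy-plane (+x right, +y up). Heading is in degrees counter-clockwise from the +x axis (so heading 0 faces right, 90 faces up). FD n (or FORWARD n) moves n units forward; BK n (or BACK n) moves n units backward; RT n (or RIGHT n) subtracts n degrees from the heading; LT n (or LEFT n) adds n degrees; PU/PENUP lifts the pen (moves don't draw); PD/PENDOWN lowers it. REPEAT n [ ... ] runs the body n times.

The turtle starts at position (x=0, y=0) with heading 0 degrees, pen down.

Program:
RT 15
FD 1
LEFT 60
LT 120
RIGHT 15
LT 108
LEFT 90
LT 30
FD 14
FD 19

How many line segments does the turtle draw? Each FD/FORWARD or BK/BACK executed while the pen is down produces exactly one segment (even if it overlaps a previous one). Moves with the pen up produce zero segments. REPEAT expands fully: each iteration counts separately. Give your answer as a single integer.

Answer: 3

Derivation:
Executing turtle program step by step:
Start: pos=(0,0), heading=0, pen down
RT 15: heading 0 -> 345
FD 1: (0,0) -> (0.966,-0.259) [heading=345, draw]
LT 60: heading 345 -> 45
LT 120: heading 45 -> 165
RT 15: heading 165 -> 150
LT 108: heading 150 -> 258
LT 90: heading 258 -> 348
LT 30: heading 348 -> 18
FD 14: (0.966,-0.259) -> (14.281,4.067) [heading=18, draw]
FD 19: (14.281,4.067) -> (32.351,9.939) [heading=18, draw]
Final: pos=(32.351,9.939), heading=18, 3 segment(s) drawn
Segments drawn: 3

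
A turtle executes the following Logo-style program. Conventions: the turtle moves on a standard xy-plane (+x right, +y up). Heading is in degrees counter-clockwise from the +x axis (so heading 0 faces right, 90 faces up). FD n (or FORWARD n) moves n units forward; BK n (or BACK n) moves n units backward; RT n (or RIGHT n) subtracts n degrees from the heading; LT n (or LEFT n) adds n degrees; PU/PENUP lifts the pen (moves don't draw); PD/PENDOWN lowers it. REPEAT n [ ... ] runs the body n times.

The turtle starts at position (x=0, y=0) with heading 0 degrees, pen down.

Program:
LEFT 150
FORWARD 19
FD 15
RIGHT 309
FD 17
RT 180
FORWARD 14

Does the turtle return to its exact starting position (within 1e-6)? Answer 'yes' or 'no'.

Answer: no

Derivation:
Executing turtle program step by step:
Start: pos=(0,0), heading=0, pen down
LT 150: heading 0 -> 150
FD 19: (0,0) -> (-16.454,9.5) [heading=150, draw]
FD 15: (-16.454,9.5) -> (-29.445,17) [heading=150, draw]
RT 309: heading 150 -> 201
FD 17: (-29.445,17) -> (-45.316,10.908) [heading=201, draw]
RT 180: heading 201 -> 21
FD 14: (-45.316,10.908) -> (-32.246,15.925) [heading=21, draw]
Final: pos=(-32.246,15.925), heading=21, 4 segment(s) drawn

Start position: (0, 0)
Final position: (-32.246, 15.925)
Distance = 35.964; >= 1e-6 -> NOT closed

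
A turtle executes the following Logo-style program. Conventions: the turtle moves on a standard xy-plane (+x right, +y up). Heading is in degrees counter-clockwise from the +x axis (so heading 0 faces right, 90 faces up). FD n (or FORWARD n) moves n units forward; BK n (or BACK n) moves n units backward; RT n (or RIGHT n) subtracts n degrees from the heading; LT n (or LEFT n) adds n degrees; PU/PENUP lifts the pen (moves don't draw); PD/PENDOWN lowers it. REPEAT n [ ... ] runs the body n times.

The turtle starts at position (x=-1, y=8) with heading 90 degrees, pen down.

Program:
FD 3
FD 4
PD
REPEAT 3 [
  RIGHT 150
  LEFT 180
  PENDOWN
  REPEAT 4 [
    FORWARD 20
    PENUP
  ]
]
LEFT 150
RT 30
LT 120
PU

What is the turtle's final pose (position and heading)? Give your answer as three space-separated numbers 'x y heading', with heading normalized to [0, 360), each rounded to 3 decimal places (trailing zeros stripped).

Answer: -190.282 124.282 60

Derivation:
Executing turtle program step by step:
Start: pos=(-1,8), heading=90, pen down
FD 3: (-1,8) -> (-1,11) [heading=90, draw]
FD 4: (-1,11) -> (-1,15) [heading=90, draw]
PD: pen down
REPEAT 3 [
  -- iteration 1/3 --
  RT 150: heading 90 -> 300
  LT 180: heading 300 -> 120
  PD: pen down
  REPEAT 4 [
    -- iteration 1/4 --
    FD 20: (-1,15) -> (-11,32.321) [heading=120, draw]
    PU: pen up
    -- iteration 2/4 --
    FD 20: (-11,32.321) -> (-21,49.641) [heading=120, move]
    PU: pen up
    -- iteration 3/4 --
    FD 20: (-21,49.641) -> (-31,66.962) [heading=120, move]
    PU: pen up
    -- iteration 4/4 --
    FD 20: (-31,66.962) -> (-41,84.282) [heading=120, move]
    PU: pen up
  ]
  -- iteration 2/3 --
  RT 150: heading 120 -> 330
  LT 180: heading 330 -> 150
  PD: pen down
  REPEAT 4 [
    -- iteration 1/4 --
    FD 20: (-41,84.282) -> (-58.321,94.282) [heading=150, draw]
    PU: pen up
    -- iteration 2/4 --
    FD 20: (-58.321,94.282) -> (-75.641,104.282) [heading=150, move]
    PU: pen up
    -- iteration 3/4 --
    FD 20: (-75.641,104.282) -> (-92.962,114.282) [heading=150, move]
    PU: pen up
    -- iteration 4/4 --
    FD 20: (-92.962,114.282) -> (-110.282,124.282) [heading=150, move]
    PU: pen up
  ]
  -- iteration 3/3 --
  RT 150: heading 150 -> 0
  LT 180: heading 0 -> 180
  PD: pen down
  REPEAT 4 [
    -- iteration 1/4 --
    FD 20: (-110.282,124.282) -> (-130.282,124.282) [heading=180, draw]
    PU: pen up
    -- iteration 2/4 --
    FD 20: (-130.282,124.282) -> (-150.282,124.282) [heading=180, move]
    PU: pen up
    -- iteration 3/4 --
    FD 20: (-150.282,124.282) -> (-170.282,124.282) [heading=180, move]
    PU: pen up
    -- iteration 4/4 --
    FD 20: (-170.282,124.282) -> (-190.282,124.282) [heading=180, move]
    PU: pen up
  ]
]
LT 150: heading 180 -> 330
RT 30: heading 330 -> 300
LT 120: heading 300 -> 60
PU: pen up
Final: pos=(-190.282,124.282), heading=60, 5 segment(s) drawn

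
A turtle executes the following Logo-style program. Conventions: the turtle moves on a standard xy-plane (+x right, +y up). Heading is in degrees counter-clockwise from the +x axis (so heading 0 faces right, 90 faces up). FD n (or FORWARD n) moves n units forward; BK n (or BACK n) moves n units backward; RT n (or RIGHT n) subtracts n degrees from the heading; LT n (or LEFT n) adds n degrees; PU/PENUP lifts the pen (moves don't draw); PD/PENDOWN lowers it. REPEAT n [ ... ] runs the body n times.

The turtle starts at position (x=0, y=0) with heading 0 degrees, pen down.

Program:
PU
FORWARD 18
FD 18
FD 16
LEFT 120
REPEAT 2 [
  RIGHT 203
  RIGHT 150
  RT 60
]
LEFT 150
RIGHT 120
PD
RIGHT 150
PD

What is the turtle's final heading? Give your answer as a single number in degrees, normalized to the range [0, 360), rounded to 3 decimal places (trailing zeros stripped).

Answer: 254

Derivation:
Executing turtle program step by step:
Start: pos=(0,0), heading=0, pen down
PU: pen up
FD 18: (0,0) -> (18,0) [heading=0, move]
FD 18: (18,0) -> (36,0) [heading=0, move]
FD 16: (36,0) -> (52,0) [heading=0, move]
LT 120: heading 0 -> 120
REPEAT 2 [
  -- iteration 1/2 --
  RT 203: heading 120 -> 277
  RT 150: heading 277 -> 127
  RT 60: heading 127 -> 67
  -- iteration 2/2 --
  RT 203: heading 67 -> 224
  RT 150: heading 224 -> 74
  RT 60: heading 74 -> 14
]
LT 150: heading 14 -> 164
RT 120: heading 164 -> 44
PD: pen down
RT 150: heading 44 -> 254
PD: pen down
Final: pos=(52,0), heading=254, 0 segment(s) drawn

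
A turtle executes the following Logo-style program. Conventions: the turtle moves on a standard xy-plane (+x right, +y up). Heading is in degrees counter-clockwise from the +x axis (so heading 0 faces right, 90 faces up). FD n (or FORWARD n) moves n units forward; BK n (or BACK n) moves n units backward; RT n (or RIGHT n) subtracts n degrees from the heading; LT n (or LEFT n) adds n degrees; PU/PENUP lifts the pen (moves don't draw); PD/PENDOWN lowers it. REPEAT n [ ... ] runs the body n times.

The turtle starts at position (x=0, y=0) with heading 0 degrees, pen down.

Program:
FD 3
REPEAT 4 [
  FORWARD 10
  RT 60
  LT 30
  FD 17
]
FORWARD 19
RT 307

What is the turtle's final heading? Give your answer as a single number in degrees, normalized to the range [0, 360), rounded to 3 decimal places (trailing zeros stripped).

Executing turtle program step by step:
Start: pos=(0,0), heading=0, pen down
FD 3: (0,0) -> (3,0) [heading=0, draw]
REPEAT 4 [
  -- iteration 1/4 --
  FD 10: (3,0) -> (13,0) [heading=0, draw]
  RT 60: heading 0 -> 300
  LT 30: heading 300 -> 330
  FD 17: (13,0) -> (27.722,-8.5) [heading=330, draw]
  -- iteration 2/4 --
  FD 10: (27.722,-8.5) -> (36.383,-13.5) [heading=330, draw]
  RT 60: heading 330 -> 270
  LT 30: heading 270 -> 300
  FD 17: (36.383,-13.5) -> (44.883,-28.222) [heading=300, draw]
  -- iteration 3/4 --
  FD 10: (44.883,-28.222) -> (49.883,-36.883) [heading=300, draw]
  RT 60: heading 300 -> 240
  LT 30: heading 240 -> 270
  FD 17: (49.883,-36.883) -> (49.883,-53.883) [heading=270, draw]
  -- iteration 4/4 --
  FD 10: (49.883,-53.883) -> (49.883,-63.883) [heading=270, draw]
  RT 60: heading 270 -> 210
  LT 30: heading 210 -> 240
  FD 17: (49.883,-63.883) -> (41.383,-78.605) [heading=240, draw]
]
FD 19: (41.383,-78.605) -> (31.883,-95.06) [heading=240, draw]
RT 307: heading 240 -> 293
Final: pos=(31.883,-95.06), heading=293, 10 segment(s) drawn

Answer: 293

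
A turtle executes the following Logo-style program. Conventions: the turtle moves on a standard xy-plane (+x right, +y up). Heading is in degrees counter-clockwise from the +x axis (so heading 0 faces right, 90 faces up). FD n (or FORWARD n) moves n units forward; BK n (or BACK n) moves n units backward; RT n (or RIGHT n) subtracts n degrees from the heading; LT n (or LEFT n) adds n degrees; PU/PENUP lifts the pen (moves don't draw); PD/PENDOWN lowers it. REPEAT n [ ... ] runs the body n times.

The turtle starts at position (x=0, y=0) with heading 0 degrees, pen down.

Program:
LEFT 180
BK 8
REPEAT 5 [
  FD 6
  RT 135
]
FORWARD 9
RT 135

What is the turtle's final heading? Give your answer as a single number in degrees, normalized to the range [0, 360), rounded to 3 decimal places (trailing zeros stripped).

Executing turtle program step by step:
Start: pos=(0,0), heading=0, pen down
LT 180: heading 0 -> 180
BK 8: (0,0) -> (8,0) [heading=180, draw]
REPEAT 5 [
  -- iteration 1/5 --
  FD 6: (8,0) -> (2,0) [heading=180, draw]
  RT 135: heading 180 -> 45
  -- iteration 2/5 --
  FD 6: (2,0) -> (6.243,4.243) [heading=45, draw]
  RT 135: heading 45 -> 270
  -- iteration 3/5 --
  FD 6: (6.243,4.243) -> (6.243,-1.757) [heading=270, draw]
  RT 135: heading 270 -> 135
  -- iteration 4/5 --
  FD 6: (6.243,-1.757) -> (2,2.485) [heading=135, draw]
  RT 135: heading 135 -> 0
  -- iteration 5/5 --
  FD 6: (2,2.485) -> (8,2.485) [heading=0, draw]
  RT 135: heading 0 -> 225
]
FD 9: (8,2.485) -> (1.636,-3.879) [heading=225, draw]
RT 135: heading 225 -> 90
Final: pos=(1.636,-3.879), heading=90, 7 segment(s) drawn

Answer: 90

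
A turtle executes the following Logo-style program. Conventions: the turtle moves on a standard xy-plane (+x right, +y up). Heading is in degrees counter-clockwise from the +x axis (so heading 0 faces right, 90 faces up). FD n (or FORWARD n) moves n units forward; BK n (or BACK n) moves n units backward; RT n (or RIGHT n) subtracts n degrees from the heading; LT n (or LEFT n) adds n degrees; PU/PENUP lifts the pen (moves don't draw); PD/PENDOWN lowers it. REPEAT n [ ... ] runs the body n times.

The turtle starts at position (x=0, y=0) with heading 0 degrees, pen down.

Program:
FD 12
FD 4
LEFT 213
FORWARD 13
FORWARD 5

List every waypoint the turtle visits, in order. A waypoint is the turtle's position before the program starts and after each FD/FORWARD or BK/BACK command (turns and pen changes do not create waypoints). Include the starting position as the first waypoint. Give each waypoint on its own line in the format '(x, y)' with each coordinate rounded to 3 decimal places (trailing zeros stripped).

Answer: (0, 0)
(12, 0)
(16, 0)
(5.097, -7.08)
(0.904, -9.804)

Derivation:
Executing turtle program step by step:
Start: pos=(0,0), heading=0, pen down
FD 12: (0,0) -> (12,0) [heading=0, draw]
FD 4: (12,0) -> (16,0) [heading=0, draw]
LT 213: heading 0 -> 213
FD 13: (16,0) -> (5.097,-7.08) [heading=213, draw]
FD 5: (5.097,-7.08) -> (0.904,-9.804) [heading=213, draw]
Final: pos=(0.904,-9.804), heading=213, 4 segment(s) drawn
Waypoints (5 total):
(0, 0)
(12, 0)
(16, 0)
(5.097, -7.08)
(0.904, -9.804)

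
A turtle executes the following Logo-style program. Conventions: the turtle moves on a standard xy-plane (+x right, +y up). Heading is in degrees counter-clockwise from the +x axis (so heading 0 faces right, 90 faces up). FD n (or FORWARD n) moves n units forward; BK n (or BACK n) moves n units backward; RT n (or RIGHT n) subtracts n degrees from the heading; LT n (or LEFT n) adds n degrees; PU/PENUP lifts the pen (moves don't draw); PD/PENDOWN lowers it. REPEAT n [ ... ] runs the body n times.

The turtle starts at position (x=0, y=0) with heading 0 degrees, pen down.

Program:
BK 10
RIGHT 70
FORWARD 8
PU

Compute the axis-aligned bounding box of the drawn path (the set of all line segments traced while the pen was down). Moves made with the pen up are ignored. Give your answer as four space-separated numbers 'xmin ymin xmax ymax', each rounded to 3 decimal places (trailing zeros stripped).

Executing turtle program step by step:
Start: pos=(0,0), heading=0, pen down
BK 10: (0,0) -> (-10,0) [heading=0, draw]
RT 70: heading 0 -> 290
FD 8: (-10,0) -> (-7.264,-7.518) [heading=290, draw]
PU: pen up
Final: pos=(-7.264,-7.518), heading=290, 2 segment(s) drawn

Segment endpoints: x in {-10, -7.264, 0}, y in {-7.518, 0}
xmin=-10, ymin=-7.518, xmax=0, ymax=0

Answer: -10 -7.518 0 0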